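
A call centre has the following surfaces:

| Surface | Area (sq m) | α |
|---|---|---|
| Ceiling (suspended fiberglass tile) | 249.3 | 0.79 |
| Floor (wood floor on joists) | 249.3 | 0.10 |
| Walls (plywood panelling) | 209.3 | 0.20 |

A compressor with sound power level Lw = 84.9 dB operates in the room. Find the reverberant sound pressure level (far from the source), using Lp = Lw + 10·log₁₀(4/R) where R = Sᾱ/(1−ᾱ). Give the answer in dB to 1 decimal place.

64.7 dB

Σ(Sᵢαᵢ) = 249.3×0.79 + 249.3×0.10 + 209.3×0.20 = 263.737; total area S = 707.9 sq m.
ᾱ = 0.3726, so room constant R = A/(1−ᾱ) = 420.365 sq m.
Lp = 84.9 + 10·log₁₀(4/420.365) = 84.9 + (-20.22) = 64.7 dB.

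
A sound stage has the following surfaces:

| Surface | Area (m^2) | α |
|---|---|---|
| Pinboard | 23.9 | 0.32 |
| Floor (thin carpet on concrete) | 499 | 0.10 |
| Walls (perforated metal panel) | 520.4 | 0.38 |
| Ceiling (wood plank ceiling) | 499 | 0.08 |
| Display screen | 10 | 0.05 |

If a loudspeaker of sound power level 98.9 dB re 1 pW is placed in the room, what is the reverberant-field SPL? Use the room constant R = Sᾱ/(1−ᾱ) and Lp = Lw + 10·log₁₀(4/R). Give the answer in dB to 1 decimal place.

79.3 dB

A = 295.720 sabins; S = 1552.3 m^2.
ᾱ = 295.720/1552.3 = 0.1905; R = Sᾱ/(1−ᾱ) = 295.720/(1−0.1905) = 365.312 m^2.
Lp = 98.9 + 10·log₁₀(4/365.312) = 98.9 + (-19.61) = 79.3 dB.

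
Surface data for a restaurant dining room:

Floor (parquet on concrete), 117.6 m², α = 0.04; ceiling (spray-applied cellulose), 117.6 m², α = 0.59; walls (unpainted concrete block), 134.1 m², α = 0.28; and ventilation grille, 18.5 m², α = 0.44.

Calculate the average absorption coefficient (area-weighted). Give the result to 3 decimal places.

0.309

Total surface area S = 387.8 m².
Weighted sum Σ Sα = 119.776.
ᾱ = 119.776 / 387.8 = 0.309.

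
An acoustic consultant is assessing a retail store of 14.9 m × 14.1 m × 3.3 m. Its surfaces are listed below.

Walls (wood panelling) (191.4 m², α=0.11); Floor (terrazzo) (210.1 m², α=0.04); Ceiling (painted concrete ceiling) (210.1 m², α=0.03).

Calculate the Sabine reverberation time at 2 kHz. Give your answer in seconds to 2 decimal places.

3.12 s

Summing Sᵢαᵢ: 21.054 + 8.404 + 6.303 → A = 35.761 sabins.
Room volume: 693.297 m³.
Sabine: RT60 = 0.161 × 693.297 / 35.761 = 3.12 s.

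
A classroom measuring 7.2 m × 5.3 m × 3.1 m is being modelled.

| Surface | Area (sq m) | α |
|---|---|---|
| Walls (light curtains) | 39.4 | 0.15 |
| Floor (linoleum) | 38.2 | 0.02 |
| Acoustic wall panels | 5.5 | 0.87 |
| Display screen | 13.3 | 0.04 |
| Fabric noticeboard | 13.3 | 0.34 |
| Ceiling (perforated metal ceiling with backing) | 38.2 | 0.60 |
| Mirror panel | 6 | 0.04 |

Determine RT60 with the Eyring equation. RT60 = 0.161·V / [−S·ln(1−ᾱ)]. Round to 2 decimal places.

Total surface area S = 39.4 + 38.2 + 5.5 + 13.3 + 13.3 + 38.2 + 6 = 153.9 sq m.
Absorption A = 39.4×0.15 + 38.2×0.02 + 5.5×0.87 + 13.3×0.04 + 13.3×0.34 + 38.2×0.60 + 6×0.04 = 39.673 sabins.
Mean coefficient ᾱ = A/S = 0.2578.
−S·ln(1−ᾱ) = −153.9 × ln(1 − 0.2578) = 45.883.
V = 7.2 × 5.3 × 3.1 = 118.296 m³.
RT60 = 0.161 × 118.296 / 45.883 = 0.42 s.

0.42 s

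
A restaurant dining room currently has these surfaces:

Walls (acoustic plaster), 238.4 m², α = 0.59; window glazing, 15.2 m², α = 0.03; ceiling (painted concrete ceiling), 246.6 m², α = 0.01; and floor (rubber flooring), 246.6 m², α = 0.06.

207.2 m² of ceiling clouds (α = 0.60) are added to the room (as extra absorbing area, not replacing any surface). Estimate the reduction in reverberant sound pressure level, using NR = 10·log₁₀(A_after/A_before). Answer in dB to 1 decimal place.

Total absorption A_before = 238.4·0.59 + 15.2·0.03 + 246.6·0.01 + 246.6·0.06
  = 140.656 + 0.456 + 2.466 + 14.796 = 158.374 m² sabins.
Treatment contributes 207.2·0.60 = 124.320 sabins.
A_after = 158.374 + 124.320 = 282.694 sabins.
Reduction = 10 log₁₀(A_after/A_before) = 10 log₁₀(1.7850) = 2.5 dB.

2.5 dB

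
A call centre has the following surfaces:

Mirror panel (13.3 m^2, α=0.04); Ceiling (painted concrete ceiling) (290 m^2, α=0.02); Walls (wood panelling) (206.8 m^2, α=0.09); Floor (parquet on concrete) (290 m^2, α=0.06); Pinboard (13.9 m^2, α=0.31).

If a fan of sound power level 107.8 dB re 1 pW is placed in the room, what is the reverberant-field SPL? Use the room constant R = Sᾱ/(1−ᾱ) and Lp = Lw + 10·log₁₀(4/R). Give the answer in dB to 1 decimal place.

A = 46.653 sabins; S = 814.0 m^2.
ᾱ = 46.653/814.0 = 0.0573; R = Sᾱ/(1−ᾱ) = 46.653/(1−0.0573) = 49.489 m^2.
Lp = 107.8 + 10·log₁₀(4/49.489) = 107.8 + (-10.92) = 96.9 dB.

96.9 dB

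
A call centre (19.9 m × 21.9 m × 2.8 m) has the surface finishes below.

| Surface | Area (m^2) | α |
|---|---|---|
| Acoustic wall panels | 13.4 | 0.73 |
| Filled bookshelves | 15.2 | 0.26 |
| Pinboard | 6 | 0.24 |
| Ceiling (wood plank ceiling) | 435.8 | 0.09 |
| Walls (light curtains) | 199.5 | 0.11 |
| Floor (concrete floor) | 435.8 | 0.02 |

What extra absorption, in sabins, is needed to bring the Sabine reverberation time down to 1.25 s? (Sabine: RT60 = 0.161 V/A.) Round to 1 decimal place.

72.1 sabins

Total absorption A₁ = 13.4×0.73 + 15.2×0.26 + 6×0.24 + 435.8×0.09 + 199.5×0.11 + 435.8×0.02
  = 9.782 + 3.952 + 1.440 + 39.222 + 21.945 + 8.716 = 85.057 m^2 sabins.
For T = 1.25 s, need A₂ = 0.161·V/T = 0.161·1220.268/1.25 = 157.171 sabins.
Additional absorption ΔA = 157.171 − 85.057 = 72.1 sabins.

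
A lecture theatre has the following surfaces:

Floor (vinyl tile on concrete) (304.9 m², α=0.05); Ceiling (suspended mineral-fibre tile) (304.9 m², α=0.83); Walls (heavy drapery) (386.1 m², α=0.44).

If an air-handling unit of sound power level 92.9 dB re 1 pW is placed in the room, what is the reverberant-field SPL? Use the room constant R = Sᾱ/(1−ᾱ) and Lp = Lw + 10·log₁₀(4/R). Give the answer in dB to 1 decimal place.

70.0 dB

Σ(Sᵢαᵢ) = 304.9·0.05 + 304.9·0.83 + 386.1·0.44 = 438.196; total area S = 995.9 m².
ᾱ = 0.4400, so room constant R = A/(1−ᾱ) = 782.493 m².
Lp = 92.9 + 10·log₁₀(4/782.493) = 92.9 + (-22.91) = 70.0 dB.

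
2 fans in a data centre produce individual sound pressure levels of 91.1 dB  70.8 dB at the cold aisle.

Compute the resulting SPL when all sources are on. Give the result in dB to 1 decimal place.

91.1 dB

Converting to relative power and adding: 10^(91.1/10) + 10^(70.8/10) = 1.3e+09.
Combined level = 10 log₁₀(1.3e+09) = 91.1 dB.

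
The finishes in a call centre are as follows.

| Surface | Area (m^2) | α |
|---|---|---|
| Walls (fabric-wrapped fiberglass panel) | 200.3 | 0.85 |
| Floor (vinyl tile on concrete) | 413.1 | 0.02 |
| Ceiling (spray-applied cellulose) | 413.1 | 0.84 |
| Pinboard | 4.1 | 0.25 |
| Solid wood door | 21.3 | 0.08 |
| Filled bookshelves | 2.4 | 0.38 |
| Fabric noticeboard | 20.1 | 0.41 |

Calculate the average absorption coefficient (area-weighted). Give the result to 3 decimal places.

Total surface area S = 1074.4 m^2.
Weighted sum Σ Sα = 537.403.
ᾱ = A/S = 0.500.

0.500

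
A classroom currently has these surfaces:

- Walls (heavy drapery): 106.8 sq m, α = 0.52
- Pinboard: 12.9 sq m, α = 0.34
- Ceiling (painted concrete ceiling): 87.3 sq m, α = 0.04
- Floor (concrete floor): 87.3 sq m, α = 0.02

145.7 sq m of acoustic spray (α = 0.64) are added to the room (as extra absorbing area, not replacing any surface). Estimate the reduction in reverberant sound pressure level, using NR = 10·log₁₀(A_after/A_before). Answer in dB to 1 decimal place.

Total absorption A_before = 106.8×0.52 + 12.9×0.34 + 87.3×0.04 + 87.3×0.02
  = 55.536 + 4.386 + 3.492 + 1.746 = 65.160 sq m sabins.
Added absorption = 145.7 × 0.64 = 93.248 sabins.
New total A_after = 158.408 sabins.
NR = 10·log₁₀(158.408/65.160) = 3.9 dB.

3.9 dB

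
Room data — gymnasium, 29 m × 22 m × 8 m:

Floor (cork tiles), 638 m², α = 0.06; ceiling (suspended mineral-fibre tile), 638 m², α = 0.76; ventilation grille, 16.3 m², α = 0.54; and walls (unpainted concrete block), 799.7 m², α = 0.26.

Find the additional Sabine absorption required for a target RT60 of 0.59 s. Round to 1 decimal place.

652.9 sabins

Equivalent absorption area: A₁ = 638*0.06 + 638*0.76 + 16.3*0.54 + 799.7*0.26 = 739.884 m².
Target A₂ = 0.161·5104/0.59 = 1392.786 sabins (V = 5104 m³).
ΔA = A₂ − A₁ = 1392.786 − 739.884 = 652.9 sabins.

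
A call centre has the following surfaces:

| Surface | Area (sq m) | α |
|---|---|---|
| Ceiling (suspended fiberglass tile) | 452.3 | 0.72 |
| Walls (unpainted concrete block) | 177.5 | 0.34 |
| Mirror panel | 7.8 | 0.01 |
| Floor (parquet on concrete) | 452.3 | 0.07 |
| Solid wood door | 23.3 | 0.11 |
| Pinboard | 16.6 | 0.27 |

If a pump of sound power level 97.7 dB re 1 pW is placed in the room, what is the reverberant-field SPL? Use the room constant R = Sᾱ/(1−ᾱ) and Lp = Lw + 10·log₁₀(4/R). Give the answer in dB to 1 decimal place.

75.4 dB

Σ(Sᵢαᵢ) = 452.3·0.72 + 177.5·0.34 + 7.8·0.01 + 452.3·0.07 + 23.3·0.11 + 16.6·0.27 = 424.790; total area S = 1129.8 sq m.
ᾱ = 0.3760, so room constant R = A/(1−ᾱ) = 680.753 sq m.
Lp = Lw + 10 log₁₀(4/R) = 97.7 -22.31 = 75.4 dB.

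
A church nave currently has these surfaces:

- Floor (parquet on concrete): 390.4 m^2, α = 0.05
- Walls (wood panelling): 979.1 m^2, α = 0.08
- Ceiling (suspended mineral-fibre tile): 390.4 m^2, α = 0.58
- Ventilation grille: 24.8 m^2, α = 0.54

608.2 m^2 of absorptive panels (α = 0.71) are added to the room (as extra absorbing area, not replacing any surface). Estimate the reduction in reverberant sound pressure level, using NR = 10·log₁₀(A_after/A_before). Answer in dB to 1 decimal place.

3.6 dB

A_before = Σ Sᵢαᵢ = 390.4*0.05 + 979.1*0.08 + 390.4*0.58 + 24.8*0.54 = 337.672 sabins.
Added absorption = 608.2 × 0.71 = 431.822 sabins.
A_after = 337.672 + 431.822 = 769.494 sabins.
NR = 10·log₁₀(769.494/337.672) = 3.6 dB.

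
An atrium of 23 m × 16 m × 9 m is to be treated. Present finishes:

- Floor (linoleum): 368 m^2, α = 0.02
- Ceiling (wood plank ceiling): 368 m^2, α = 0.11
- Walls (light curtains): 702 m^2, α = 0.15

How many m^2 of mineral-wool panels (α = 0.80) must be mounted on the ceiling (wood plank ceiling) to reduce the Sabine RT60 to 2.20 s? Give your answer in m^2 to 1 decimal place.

Equivalent absorption area: A₁ = 368*0.02 + 368*0.11 + 702*0.15 = 153.140 m^2.
Required A₂ = 0.161·3312/2.20 = 242.378 sabins.
ΔA needed = 242.378 − 153.140 = 89.238 sabins.
Each m^2 of panel replacing the ceiling (wood plank ceiling) adds (0.80 − 0.11) = 0.69 sabins.
Area = ΔA/Δα = 89.238/0.69 = 129.3 m^2.

129.3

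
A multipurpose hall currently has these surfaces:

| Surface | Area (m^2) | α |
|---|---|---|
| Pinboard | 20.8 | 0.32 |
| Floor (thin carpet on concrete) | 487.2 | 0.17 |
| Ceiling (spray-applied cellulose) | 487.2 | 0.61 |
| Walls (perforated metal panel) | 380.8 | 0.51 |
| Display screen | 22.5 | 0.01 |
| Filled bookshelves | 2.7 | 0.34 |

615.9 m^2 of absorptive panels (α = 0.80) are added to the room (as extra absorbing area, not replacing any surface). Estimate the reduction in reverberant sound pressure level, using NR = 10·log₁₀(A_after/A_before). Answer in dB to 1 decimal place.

2.7 dB

A_before = Σ Sᵢαᵢ = 20.8*0.32 + 487.2*0.17 + 487.2*0.61 + 380.8*0.51 + 22.5*0.01 + 2.7*0.34 = 582.023 sabins.
Treatment contributes 615.9·0.80 = 492.720 sabins.
A_after = 582.023 + 492.720 = 1074.743 sabins.
Reduction = 10 log₁₀(A_after/A_before) = 10 log₁₀(1.8466) = 2.7 dB.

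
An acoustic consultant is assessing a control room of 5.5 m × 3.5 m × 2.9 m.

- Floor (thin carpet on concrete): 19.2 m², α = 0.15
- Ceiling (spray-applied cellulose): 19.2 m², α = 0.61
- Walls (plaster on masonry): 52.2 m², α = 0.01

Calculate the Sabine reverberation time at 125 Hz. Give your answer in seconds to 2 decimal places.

0.59 seconds

A = Σ Sᵢαᵢ = 19.2×0.15 + 19.2×0.61 + 52.2×0.01 = 15.114 sabins.
Volume V = 5.5 × 3.5 × 2.9 = 55.825 m³.
T = 0.161 V/A = 0.161·55.825/15.114 = 0.59 s.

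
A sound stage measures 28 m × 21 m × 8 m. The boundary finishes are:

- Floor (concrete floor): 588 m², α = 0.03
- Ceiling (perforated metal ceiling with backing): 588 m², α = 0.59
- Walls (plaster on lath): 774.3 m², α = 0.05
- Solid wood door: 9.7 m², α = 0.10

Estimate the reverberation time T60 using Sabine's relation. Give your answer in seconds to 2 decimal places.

Summing Sᵢαᵢ: 17.640 + 346.920 + 38.715 + 0.970 → A = 404.245 sabins.
Room volume: 4704 m³.
Sabine: RT60 = 0.161 × 4704 / 404.245 = 1.87 s.

1.87 sec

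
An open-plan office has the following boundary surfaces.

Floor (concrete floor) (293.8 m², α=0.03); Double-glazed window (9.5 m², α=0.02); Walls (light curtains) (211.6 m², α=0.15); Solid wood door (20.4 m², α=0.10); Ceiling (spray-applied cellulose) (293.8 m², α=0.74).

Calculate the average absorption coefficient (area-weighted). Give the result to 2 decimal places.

S = Σ Sᵢ = 293.8 + 9.5 + 211.6 + 20.4 + 293.8 = 829.1 m².
Σ(Sᵢαᵢ) = 293.8*0.03 + 9.5*0.02 + 211.6*0.15 + 20.4*0.10 + 293.8*0.74 = 260.196.
ᾱ = 260.196 / 829.1 = 0.31.

0.31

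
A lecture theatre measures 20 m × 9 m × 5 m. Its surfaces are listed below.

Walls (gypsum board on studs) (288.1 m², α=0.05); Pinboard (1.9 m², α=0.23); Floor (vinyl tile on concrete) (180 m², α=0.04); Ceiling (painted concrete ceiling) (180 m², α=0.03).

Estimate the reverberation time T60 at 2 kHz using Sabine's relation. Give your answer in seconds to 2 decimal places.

Total absorption A = 288.1*0.05 + 1.9*0.23 + 180*0.04 + 180*0.03
  = 14.405 + 0.437 + 7.200 + 5.400 = 27.442 m² sabins.
Room volume: 900 m³.
RT60 = 0.161 · V / A = 0.161 × 900 / 27.442 = 5.28 s.

5.28 seconds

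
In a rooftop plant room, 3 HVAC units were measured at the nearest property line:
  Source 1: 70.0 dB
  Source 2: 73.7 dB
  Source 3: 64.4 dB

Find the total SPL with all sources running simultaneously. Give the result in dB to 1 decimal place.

Sum in the linear (power) domain: Σ 10^(Lᵢ/10) = 10^(70.0/10) + 10^(73.7/10) + 10^(64.4/10) = 3.62e+07.
Combined level = 10 log₁₀(3.62e+07) = 75.6 dB.

75.6 dB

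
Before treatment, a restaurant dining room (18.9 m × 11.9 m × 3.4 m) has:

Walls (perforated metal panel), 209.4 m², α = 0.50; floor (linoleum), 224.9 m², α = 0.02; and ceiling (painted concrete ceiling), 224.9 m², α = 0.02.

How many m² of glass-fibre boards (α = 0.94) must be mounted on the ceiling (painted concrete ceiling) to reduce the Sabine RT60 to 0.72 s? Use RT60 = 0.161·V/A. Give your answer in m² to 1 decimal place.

62.3

A₁ = Σ Sᵢαᵢ = 209.4*0.50 + 224.9*0.02 + 224.9*0.02 = 113.696 sabins.
V = 764.694 m³. Target absorption A₂ = 0.161 × 764.694 / 0.72 = 170.994 sabins.
ΔA needed = 170.994 − 113.696 = 57.298 sabins.
Each m² of panel replacing the ceiling (painted concrete ceiling) adds (0.94 − 0.02) = 0.92 sabins.
Panel area = 57.298 / 0.92 = 62.3 m².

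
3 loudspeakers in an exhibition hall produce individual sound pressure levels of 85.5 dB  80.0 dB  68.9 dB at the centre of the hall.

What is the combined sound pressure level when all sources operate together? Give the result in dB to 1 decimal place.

86.7 dB

Converting to relative power and adding: 10^(85.5/10) + 10^(80.0/10) + 10^(68.9/10) = 4.626e+08.
Back to dB: 10·log₁₀ Σ = 86.7 dB.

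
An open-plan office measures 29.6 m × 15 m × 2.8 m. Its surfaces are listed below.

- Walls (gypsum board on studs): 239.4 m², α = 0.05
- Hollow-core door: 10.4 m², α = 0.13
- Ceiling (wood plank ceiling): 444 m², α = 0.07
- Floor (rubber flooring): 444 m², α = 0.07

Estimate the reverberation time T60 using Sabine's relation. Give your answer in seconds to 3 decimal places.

2.652 s

Total absorption A = 239.4*0.05 + 10.4*0.13 + 444*0.07 + 444*0.07
  = 11.970 + 1.352 + 31.080 + 31.080 = 75.482 m² sabins.
V = 29.6·15·2.8 = 1243.2 m³.
RT60 = 0.161 · V / A = 0.161 × 1243.2 / 75.482 = 2.652 s.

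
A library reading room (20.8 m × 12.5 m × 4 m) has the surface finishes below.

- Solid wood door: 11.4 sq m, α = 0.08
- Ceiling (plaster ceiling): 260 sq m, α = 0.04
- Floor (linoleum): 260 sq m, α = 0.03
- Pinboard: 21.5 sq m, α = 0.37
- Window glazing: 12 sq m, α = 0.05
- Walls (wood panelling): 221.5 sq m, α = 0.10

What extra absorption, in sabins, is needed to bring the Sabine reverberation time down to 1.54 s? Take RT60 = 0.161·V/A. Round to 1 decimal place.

Total absorption A₁ = 11.4*0.08 + 260*0.04 + 260*0.03 + 21.5*0.37 + 12*0.05 + 221.5*0.10
  = 0.912 + 10.400 + 7.800 + 7.955 + 0.600 + 22.150 = 49.817 sq m sabins.
For T = 1.54 s, need A₂ = 0.161·V/T = 0.161·1040/1.54 = 108.727 sabins.
ΔA = A₂ − A₁ = 108.727 − 49.817 = 58.9 sabins.

58.9 sabins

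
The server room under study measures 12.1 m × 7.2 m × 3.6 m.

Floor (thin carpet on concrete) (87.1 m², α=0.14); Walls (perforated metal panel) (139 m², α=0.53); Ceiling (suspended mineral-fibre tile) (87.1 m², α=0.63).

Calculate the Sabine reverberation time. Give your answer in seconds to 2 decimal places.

0.36 sec

Summing Sᵢαᵢ: 12.194 + 73.670 + 54.873 → A = 140.737 sabins.
Volume V = 12.1 × 7.2 × 3.6 = 313.632 m³.
T = 0.161 V/A = 0.161·313.632/140.737 = 0.36 s.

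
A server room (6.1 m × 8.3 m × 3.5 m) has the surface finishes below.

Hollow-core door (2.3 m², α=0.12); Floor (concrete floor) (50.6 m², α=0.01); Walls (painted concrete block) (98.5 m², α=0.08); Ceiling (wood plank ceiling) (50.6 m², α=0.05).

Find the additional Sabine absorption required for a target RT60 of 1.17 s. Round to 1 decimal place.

13.2 sabins

Equivalent absorption area: A₁ = 2.3*0.12 + 50.6*0.01 + 98.5*0.08 + 50.6*0.05 = 11.192 m².
For T = 1.17 s, need A₂ = 0.161·V/T = 0.161·177.205/1.17 = 24.385 sabins.
Shortfall: 24.385 − 11.192 = 13.2 sabins.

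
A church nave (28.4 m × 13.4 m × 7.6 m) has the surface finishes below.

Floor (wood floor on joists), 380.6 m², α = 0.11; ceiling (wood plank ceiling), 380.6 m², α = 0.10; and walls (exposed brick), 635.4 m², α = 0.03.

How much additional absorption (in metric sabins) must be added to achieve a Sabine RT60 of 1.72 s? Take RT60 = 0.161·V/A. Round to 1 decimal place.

171.7 sabins

A₁ = Σ Sᵢαᵢ = 380.6*0.11 + 380.6*0.10 + 635.4*0.03 = 98.988 sabins.
For T = 1.72 s, need A₂ = 0.161·V/T = 0.161·2892.256/1.72 = 270.729 sabins.
Additional absorption ΔA = 270.729 − 98.988 = 171.7 sabins.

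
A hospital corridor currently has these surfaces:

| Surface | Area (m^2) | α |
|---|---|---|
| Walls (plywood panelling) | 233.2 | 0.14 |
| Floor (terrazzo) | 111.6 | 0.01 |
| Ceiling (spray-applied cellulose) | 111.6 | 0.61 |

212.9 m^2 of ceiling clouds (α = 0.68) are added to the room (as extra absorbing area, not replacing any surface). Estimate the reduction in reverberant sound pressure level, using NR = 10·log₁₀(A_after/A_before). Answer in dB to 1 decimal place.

Equivalent absorption area: A_before = 233.2*0.14 + 111.6*0.01 + 111.6*0.61 = 101.840 m^2.
Added absorption = 212.9 × 0.68 = 144.772 sabins.
New total A_after = 246.612 sabins.
Reduction = 10 log₁₀(A_after/A_before) = 10 log₁₀(2.4216) = 3.8 dB.

3.8 dB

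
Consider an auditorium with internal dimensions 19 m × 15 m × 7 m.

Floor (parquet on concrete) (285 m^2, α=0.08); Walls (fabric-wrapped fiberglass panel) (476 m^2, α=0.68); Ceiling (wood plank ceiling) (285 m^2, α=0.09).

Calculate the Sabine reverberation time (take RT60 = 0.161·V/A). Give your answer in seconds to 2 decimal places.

A = Σ Sᵢαᵢ = 285*0.08 + 476*0.68 + 285*0.09 = 372.130 sabins.
V = 19·15·7 = 1995 m³.
Sabine: RT60 = 0.161 × 1995 / 372.130 = 0.86 s.

0.86 s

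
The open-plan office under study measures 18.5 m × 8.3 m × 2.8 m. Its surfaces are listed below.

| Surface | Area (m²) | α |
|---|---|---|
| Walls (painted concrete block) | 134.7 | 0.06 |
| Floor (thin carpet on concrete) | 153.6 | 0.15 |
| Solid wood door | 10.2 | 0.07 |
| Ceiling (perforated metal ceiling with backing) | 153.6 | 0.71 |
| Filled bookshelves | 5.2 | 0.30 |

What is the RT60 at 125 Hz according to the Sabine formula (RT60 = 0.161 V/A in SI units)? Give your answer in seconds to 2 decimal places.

Equivalent absorption area: A = 134.7·0.06 + 153.6·0.15 + 10.2·0.07 + 153.6·0.71 + 5.2·0.30 = 142.452 m².
Room volume: 429.94 m³.
RT60 = 0.161 · V / A = 0.161 × 429.94 / 142.452 = 0.49 s.

0.49 s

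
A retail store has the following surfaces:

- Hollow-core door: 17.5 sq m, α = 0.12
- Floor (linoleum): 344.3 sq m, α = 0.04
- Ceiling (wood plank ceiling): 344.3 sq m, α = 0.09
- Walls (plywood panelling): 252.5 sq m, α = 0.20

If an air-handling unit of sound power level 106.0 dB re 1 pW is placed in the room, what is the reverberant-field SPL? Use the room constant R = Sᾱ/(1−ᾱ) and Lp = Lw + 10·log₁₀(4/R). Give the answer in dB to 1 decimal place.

91.7 dB

A = 97.359 sabins; S = 958.6 sq m.
ᾱ = 0.1016, so room constant R = A/(1−ᾱ) = 108.369 sq m.
Lp = Lw + 10 log₁₀(4/R) = 106.0 -14.33 = 91.7 dB.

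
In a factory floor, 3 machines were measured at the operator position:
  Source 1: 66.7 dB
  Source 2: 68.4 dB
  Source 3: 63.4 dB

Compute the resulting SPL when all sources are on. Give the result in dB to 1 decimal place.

Sum in the linear (power) domain: Σ 10^(Lᵢ/10) = 10^(66.7/10) + 10^(68.4/10) + 10^(63.4/10) = 1.378e+07.
L_total = 10·log₁₀(1.378e+07) = 71.4 dB.

71.4 dB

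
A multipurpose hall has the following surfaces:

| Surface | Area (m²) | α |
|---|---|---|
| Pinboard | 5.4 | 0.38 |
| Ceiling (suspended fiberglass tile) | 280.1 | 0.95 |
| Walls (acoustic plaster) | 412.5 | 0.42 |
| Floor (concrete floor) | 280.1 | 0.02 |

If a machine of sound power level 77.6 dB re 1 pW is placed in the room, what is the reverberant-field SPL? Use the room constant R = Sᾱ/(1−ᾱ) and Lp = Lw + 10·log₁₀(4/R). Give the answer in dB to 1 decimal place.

Σ(Sᵢαᵢ) = 5.4×0.38 + 280.1×0.95 + 412.5×0.42 + 280.1×0.02 = 446.999; total area S = 978.1 m².
ᾱ = 0.4570, so room constant R = A/(1−ᾱ) = 823.203 m².
Lp = 77.6 + 10·log₁₀(4/823.203) = 77.6 + (-23.13) = 54.5 dB.

54.5 dB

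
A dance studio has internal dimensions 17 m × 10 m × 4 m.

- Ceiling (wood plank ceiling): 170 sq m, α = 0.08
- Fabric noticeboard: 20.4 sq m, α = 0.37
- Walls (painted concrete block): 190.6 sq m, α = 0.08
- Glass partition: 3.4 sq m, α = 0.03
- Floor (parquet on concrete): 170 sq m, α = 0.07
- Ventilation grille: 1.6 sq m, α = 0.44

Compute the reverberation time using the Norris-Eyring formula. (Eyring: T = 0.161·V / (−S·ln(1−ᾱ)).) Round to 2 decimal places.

2.13 s

Total surface area S = 170 + 20.4 + 190.6 + 3.4 + 170 + 1.6 = 556.0 sq m.
Σ(Sᵢαᵢ) = 170×0.08 + 20.4×0.37 + 190.6×0.08 + 3.4×0.03 + 170×0.07 + 1.6×0.44 = 49.102.
Mean coefficient ᾱ = A/S = 0.0883.
Eyring denominator: −S ln(1−ᾱ) = 51.399.
V = 17 × 10 × 4 = 680 m³.
T = 0.161·V/[−S·ln(1−ᾱ)] = 0.161·680/51.399 = 2.13 s.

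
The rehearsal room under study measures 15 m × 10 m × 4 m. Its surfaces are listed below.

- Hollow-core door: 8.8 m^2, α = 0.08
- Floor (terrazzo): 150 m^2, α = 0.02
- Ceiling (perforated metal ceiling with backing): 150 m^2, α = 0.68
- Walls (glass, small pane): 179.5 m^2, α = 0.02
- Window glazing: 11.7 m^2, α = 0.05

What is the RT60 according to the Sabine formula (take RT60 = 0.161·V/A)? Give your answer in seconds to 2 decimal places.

0.88 sec

Equivalent absorption area: A = 8.8×0.08 + 150×0.02 + 150×0.68 + 179.5×0.02 + 11.7×0.05 = 109.879 m^2.
Volume V = 15 × 10 × 4 = 600 m³.
Sabine: RT60 = 0.161 × 600 / 109.879 = 0.88 s.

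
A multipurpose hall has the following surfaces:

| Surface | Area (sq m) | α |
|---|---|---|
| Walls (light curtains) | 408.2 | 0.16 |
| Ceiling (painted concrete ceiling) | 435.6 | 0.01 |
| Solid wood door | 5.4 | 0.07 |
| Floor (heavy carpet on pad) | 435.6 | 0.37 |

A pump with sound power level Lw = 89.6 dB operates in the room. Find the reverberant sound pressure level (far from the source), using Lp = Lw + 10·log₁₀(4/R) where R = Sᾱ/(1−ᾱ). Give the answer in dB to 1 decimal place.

71.1 dB

A = 231.218 sabins; S = 1284.8 sq m.
ᾱ = 231.218/1284.8 = 0.1800; R = Sᾱ/(1−ᾱ) = 231.218/(1−0.1800) = 281.973 sq m.
Lp = 89.6 + 10·log₁₀(4/281.973) = 89.6 + (-18.48) = 71.1 dB.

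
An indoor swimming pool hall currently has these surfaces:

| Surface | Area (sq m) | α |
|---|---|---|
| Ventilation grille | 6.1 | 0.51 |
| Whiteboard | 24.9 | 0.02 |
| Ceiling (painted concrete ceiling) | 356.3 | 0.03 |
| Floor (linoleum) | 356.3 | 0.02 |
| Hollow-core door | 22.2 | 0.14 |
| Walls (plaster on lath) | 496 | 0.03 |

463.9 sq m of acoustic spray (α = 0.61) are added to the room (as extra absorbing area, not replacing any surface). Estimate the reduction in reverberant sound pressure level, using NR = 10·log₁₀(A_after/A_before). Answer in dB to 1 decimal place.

A_before = Σ Sᵢαᵢ = 6.1*0.51 + 24.9*0.02 + 356.3*0.03 + 356.3*0.02 + 22.2*0.14 + 496*0.03 = 39.412 sabins.
Treatment contributes 463.9·0.61 = 282.979 sabins.
A_after = 39.412 + 282.979 = 322.391 sabins.
NR = 10·log₁₀(322.391/39.412) = 9.1 dB.

9.1 dB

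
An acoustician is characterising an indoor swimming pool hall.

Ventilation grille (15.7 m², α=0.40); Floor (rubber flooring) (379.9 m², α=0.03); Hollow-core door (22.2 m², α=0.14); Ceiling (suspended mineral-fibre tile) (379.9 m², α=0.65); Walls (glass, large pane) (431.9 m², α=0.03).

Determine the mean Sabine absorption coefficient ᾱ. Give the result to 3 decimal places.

0.228

Total surface area S = 1229.6 m².
A = 15.7*0.40 + 379.9*0.03 + 22.2*0.14 + 379.9*0.65 + 431.9*0.03 = 280.677 sabins.
ᾱ = 280.677 / 1229.6 = 0.228.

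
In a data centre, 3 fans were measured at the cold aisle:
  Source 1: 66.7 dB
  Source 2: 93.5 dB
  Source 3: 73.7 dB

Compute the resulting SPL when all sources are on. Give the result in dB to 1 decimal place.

Sum in the linear (power) domain: Σ 10^(Lᵢ/10) = 10^(66.7/10) + 10^(93.5/10) + 10^(73.7/10) = 2.267e+09.
Combined level = 10 log₁₀(2.267e+09) = 93.6 dB.

93.6 dB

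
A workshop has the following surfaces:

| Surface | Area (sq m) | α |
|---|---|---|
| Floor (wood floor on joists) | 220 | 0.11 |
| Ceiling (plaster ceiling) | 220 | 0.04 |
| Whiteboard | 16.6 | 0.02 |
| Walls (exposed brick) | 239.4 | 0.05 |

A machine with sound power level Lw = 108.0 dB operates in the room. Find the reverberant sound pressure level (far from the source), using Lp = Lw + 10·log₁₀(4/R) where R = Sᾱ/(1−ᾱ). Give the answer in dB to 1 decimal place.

A = 45.302 sabins; S = 696.0 sq m.
ᾱ = 0.0651, so room constant R = A/(1−ᾱ) = 48.457 sq m.
Lp = 108.0 + 10·log₁₀(4/48.457) = 108.0 + (-10.83) = 97.2 dB.

97.2 dB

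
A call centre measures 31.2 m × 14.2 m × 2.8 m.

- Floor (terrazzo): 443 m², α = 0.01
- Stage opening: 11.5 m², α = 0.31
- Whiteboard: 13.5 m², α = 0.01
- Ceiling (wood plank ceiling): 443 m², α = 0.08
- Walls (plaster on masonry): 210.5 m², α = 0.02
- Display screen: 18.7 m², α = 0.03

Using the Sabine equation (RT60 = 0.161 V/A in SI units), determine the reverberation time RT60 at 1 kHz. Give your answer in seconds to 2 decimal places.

A = Σ Sᵢαᵢ = 443*0.01 + 11.5*0.31 + 13.5*0.01 + 443*0.08 + 210.5*0.02 + 18.7*0.03 = 48.341 sabins.
V = 31.2·14.2·2.8 = 1240.512 m³.
T = 0.161 V/A = 0.161·1240.512/48.341 = 4.13 s.

4.13 seconds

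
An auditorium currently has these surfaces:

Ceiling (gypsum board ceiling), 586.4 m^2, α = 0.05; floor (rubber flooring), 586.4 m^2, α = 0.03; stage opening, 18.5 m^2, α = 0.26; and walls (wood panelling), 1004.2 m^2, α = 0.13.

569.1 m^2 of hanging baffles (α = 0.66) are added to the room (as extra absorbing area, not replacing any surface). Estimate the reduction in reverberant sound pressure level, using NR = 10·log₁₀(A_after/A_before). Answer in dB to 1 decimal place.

4.9 dB

Total absorption A_before = 586.4×0.05 + 586.4×0.03 + 18.5×0.26 + 1004.2×0.13
  = 29.320 + 17.592 + 4.810 + 130.546 = 182.268 m^2 sabins.
Treatment contributes 569.1·0.66 = 375.606 sabins.
A_after = 182.268 + 375.606 = 557.874 sabins.
Reduction = 10 log₁₀(A_after/A_before) = 10 log₁₀(3.0607) = 4.9 dB.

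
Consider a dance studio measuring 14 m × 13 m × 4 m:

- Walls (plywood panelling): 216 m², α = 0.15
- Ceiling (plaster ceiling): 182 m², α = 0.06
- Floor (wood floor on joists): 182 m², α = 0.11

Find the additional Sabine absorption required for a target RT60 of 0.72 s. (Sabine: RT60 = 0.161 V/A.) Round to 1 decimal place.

99.4 sabins

Equivalent absorption area: A₁ = 216×0.15 + 182×0.06 + 182×0.11 = 63.340 m².
V = 728 m³. Required absorption A₂ = 0.161 × 728 / 0.72 = 162.789 sabins.
Additional absorption ΔA = 162.789 − 63.340 = 99.4 sabins.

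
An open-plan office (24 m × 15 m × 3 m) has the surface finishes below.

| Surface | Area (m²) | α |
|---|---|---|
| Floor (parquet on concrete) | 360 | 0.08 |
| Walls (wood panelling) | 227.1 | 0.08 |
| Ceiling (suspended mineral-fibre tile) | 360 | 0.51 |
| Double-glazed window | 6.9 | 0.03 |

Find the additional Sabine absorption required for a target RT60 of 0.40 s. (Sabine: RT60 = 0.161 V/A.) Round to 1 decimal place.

203.9 sabins

A₁ = Σ Sᵢαᵢ = 360×0.08 + 227.1×0.08 + 360×0.51 + 6.9×0.03 = 230.775 sabins.
For T = 0.40 s, need A₂ = 0.161·V/T = 0.161·1080/0.40 = 434.700 sabins.
Additional absorption ΔA = 434.700 − 230.775 = 203.9 sabins.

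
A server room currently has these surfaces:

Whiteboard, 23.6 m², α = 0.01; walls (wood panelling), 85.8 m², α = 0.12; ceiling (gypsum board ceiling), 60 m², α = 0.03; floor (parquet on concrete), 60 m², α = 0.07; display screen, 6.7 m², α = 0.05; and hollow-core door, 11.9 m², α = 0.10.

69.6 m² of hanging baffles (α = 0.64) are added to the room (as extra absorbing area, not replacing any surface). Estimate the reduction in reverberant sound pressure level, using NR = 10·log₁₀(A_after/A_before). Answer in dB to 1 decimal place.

5.4 dB

A_before = Σ Sᵢαᵢ = 23.6·0.01 + 85.8·0.12 + 60·0.03 + 60·0.07 + 6.7·0.05 + 11.9·0.10 = 18.057 sabins.
Added absorption = 69.6 × 0.64 = 44.544 sabins.
A_after = 18.057 + 44.544 = 62.601 sabins.
NR = 10·log₁₀(62.601/18.057) = 5.4 dB.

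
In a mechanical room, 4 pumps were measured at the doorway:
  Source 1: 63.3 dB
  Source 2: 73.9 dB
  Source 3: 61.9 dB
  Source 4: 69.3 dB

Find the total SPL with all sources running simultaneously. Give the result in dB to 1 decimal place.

75.7 dB

Sum in the linear (power) domain: Σ 10^(Lᵢ/10) = 10^(63.3/10) + 10^(73.9/10) + 10^(61.9/10) + 10^(69.3/10) = 3.675e+07.
L_total = 10·log₁₀(3.675e+07) = 75.7 dB.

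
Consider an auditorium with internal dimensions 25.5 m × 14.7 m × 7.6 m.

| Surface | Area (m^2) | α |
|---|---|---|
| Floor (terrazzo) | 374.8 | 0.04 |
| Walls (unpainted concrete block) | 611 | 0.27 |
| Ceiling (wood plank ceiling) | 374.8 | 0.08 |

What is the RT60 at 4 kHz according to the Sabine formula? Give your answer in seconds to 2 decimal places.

2.18 s

Equivalent absorption area: A = 374.8·0.04 + 611·0.27 + 374.8·0.08 = 209.946 m^2.
V = 25.5·14.7·7.6 = 2848.86 m³.
Sabine: RT60 = 0.161 × 2848.86 / 209.946 = 2.18 s.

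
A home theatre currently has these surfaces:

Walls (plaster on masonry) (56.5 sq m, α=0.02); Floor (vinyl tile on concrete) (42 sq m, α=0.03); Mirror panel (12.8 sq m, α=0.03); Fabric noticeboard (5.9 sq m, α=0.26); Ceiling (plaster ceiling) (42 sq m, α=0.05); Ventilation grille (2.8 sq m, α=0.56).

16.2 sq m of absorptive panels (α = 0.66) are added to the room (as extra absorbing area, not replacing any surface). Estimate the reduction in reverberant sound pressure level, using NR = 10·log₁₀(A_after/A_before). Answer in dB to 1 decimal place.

3.7 dB

A_before = Σ Sᵢαᵢ = 56.5*0.02 + 42*0.03 + 12.8*0.03 + 5.9*0.26 + 42*0.05 + 2.8*0.56 = 7.976 sabins.
Treatment contributes 16.2·0.66 = 10.692 sabins.
A_after = 7.976 + 10.692 = 18.668 sabins.
Reduction = 10 log₁₀(A_after/A_before) = 10 log₁₀(2.3405) = 3.7 dB.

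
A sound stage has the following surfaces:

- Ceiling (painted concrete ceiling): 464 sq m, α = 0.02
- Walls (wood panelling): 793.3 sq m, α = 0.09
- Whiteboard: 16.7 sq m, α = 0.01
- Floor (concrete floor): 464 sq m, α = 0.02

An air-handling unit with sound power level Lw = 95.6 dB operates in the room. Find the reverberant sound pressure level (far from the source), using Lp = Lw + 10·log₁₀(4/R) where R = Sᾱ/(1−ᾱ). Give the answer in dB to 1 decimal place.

81.8 dB

A = 90.124 sabins; S = 1738.0 sq m.
ᾱ = 0.0519, so room constant R = A/(1−ᾱ) = 95.057 sq m.
Lp = Lw + 10 log₁₀(4/R) = 95.6 -13.76 = 81.8 dB.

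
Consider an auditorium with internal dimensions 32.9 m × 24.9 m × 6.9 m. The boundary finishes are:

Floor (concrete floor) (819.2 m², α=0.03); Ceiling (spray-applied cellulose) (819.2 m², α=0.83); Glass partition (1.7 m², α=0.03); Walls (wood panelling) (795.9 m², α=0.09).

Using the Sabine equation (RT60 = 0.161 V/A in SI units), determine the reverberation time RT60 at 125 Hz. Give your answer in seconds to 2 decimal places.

1.17 sec

Equivalent absorption area: A = 819.2*0.03 + 819.2*0.83 + 1.7*0.03 + 795.9*0.09 = 776.194 m².
Volume V = 32.9 × 24.9 × 6.9 = 5652.549 m³.
Sabine: RT60 = 0.161 × 5652.549 / 776.194 = 1.17 s.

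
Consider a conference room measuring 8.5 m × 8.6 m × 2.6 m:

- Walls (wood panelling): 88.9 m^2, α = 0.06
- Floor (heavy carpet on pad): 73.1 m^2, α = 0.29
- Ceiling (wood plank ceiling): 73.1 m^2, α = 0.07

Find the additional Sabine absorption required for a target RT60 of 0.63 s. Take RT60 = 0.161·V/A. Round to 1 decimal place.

16.9 sabins

A₁ = Σ Sᵢαᵢ = 88.9*0.06 + 73.1*0.29 + 73.1*0.07 = 31.650 sabins.
V = 190.06 m³. Required absorption A₂ = 0.161 × 190.06 / 0.63 = 48.571 sabins.
Shortfall: 48.571 − 31.650 = 16.9 sabins.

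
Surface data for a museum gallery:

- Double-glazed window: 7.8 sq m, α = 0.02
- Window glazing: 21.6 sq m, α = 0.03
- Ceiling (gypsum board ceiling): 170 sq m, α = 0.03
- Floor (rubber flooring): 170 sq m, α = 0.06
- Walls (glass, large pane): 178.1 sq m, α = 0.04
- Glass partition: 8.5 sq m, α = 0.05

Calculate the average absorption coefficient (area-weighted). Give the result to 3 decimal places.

Total surface area S = 556.0 sq m.
Σ(Sᵢαᵢ) = 7.8*0.02 + 21.6*0.03 + 170*0.03 + 170*0.06 + 178.1*0.04 + 8.5*0.05 = 23.653.
ᾱ = 23.653 / 556.0 = 0.043.

0.043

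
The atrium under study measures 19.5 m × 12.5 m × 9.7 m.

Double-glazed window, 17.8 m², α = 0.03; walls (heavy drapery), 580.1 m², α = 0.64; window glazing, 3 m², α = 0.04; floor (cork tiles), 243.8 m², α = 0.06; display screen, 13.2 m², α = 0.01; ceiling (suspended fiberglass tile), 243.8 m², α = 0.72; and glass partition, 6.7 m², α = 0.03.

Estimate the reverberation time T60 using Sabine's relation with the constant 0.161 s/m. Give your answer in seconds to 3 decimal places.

Total absorption A = 17.8·0.03 + 580.1·0.64 + 3·0.04 + 243.8·0.06 + 13.2·0.01 + 243.8·0.72 + 6.7·0.03
  = 0.534 + 371.264 + 0.120 + 14.628 + 0.132 + 175.536 + 0.201 = 562.415 m² sabins.
V = 19.5·12.5·9.7 = 2364.375 m³.
RT60 = 0.161 · V / A = 0.161 × 2364.375 / 562.415 = 0.677 s.

0.677 seconds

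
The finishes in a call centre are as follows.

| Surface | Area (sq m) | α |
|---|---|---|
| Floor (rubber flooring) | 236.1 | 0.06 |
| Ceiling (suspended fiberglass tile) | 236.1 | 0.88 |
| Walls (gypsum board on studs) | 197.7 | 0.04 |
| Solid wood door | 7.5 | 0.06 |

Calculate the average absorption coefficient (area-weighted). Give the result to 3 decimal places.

S = Σ Sᵢ = 236.1 + 236.1 + 197.7 + 7.5 = 677.4 sq m.
Σ(Sᵢαᵢ) = 236.1·0.06 + 236.1·0.88 + 197.7·0.04 + 7.5·0.06 = 230.292.
ᾱ = A/S = 0.340.

0.340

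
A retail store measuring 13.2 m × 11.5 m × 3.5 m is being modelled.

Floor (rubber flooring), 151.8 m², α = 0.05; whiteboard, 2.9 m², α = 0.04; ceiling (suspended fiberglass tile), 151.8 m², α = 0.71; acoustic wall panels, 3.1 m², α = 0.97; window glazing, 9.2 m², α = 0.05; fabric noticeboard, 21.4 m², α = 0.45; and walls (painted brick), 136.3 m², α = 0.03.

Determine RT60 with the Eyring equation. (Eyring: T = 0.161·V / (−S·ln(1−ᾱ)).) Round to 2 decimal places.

0.55 sec

S = Σ Sᵢ = 476.5 m².
Absorption A = 151.8·0.05 + 2.9·0.04 + 151.8·0.71 + 3.1·0.97 + 9.2·0.05 + 21.4·0.45 + 136.3·0.03 = 132.670 sabins.
ᾱ = 132.670 / 476.5 = 0.2784.
−S·ln(1−ᾱ) = −476.5 × ln(1 − 0.2784) = 155.474.
V = 13.2 × 11.5 × 3.5 = 531.3 m³.
RT60 = 0.161 × 531.3 / 155.474 = 0.55 s.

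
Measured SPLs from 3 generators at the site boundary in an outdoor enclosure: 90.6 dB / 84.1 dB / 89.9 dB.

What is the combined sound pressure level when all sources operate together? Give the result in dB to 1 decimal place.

Σ 10^(Lᵢ/10) = 2.382e+09.
Back to dB: 10·log₁₀ Σ = 93.8 dB.

93.8 dB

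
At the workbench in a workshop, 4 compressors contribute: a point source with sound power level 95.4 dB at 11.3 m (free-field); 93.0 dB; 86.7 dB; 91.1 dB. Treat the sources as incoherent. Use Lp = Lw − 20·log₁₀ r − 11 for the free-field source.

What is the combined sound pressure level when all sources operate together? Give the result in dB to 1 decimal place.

95.7 dB

Source at 11.3 m: Lp = 95.4 − 20·log₁₀(11.3) − 11 = 63.3 dB.
Σ 10^(Lᵢ/10) = 3.753e+09.
Combined level = 10 log₁₀(3.753e+09) = 95.7 dB.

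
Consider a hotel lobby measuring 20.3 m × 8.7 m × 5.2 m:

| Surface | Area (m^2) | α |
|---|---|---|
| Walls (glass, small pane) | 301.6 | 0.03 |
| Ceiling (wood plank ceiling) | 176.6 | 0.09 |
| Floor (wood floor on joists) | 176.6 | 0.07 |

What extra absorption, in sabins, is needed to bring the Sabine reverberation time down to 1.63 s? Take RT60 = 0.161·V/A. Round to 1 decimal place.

Total absorption A₁ = 301.6*0.03 + 176.6*0.09 + 176.6*0.07
  = 9.048 + 15.894 + 12.362 = 37.304 m^2 sabins.
V = 918.372 m³. Required absorption A₂ = 0.161 × 918.372 / 1.63 = 90.710 sabins.
Additional absorption ΔA = 90.710 − 37.304 = 53.4 sabins.

53.4 sabins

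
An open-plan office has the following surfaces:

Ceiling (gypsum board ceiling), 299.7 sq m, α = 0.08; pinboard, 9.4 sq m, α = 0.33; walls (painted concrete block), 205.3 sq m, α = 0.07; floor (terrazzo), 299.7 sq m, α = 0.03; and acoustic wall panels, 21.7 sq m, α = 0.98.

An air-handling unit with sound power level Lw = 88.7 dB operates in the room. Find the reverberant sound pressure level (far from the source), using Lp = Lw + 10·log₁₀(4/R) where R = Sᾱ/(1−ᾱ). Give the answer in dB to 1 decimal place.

Σ(Sᵢαᵢ) = 299.7×0.08 + 9.4×0.33 + 205.3×0.07 + 299.7×0.03 + 21.7×0.98 = 71.706; total area S = 835.8 sq m.
ᾱ = 0.0858, so room constant R = A/(1−ᾱ) = 78.436 sq m.
Lp = 88.7 + 10·log₁₀(4/78.436) = 88.7 + (-12.92) = 75.8 dB.

75.8 dB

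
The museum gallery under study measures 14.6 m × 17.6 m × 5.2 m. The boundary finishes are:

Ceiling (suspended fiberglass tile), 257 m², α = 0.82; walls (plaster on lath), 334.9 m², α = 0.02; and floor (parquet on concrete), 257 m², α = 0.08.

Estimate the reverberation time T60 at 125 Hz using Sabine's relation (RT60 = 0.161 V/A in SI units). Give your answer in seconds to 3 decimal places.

0.904 seconds

Equivalent absorption area: A = 257*0.82 + 334.9*0.02 + 257*0.08 = 237.998 m².
Room volume: 1336.192 m³.
RT60 = 0.161 · V / A = 0.161 × 1336.192 / 237.998 = 0.904 s.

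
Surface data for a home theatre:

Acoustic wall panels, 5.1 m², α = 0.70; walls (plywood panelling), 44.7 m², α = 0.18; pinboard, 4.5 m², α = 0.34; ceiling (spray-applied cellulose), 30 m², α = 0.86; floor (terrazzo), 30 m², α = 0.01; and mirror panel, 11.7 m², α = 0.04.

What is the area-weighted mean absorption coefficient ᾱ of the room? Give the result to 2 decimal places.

0.32

Total surface area S = 126.0 m².
A = 5.1×0.70 + 44.7×0.18 + 4.5×0.34 + 30×0.86 + 30×0.01 + 11.7×0.04 = 39.714 sabins.
ᾱ = A/S = 0.32.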